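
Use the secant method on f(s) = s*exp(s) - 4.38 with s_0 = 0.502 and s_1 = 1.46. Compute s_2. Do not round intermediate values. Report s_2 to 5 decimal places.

1.12529

f(s_0) = -3.550685, f(s_1) = 1.906701
s_2 = 1.460000 - (1.906701)·(1.460000 - 0.502000)/(1.906701 - (-3.550685)) = 1.125294; f(s_2) = -0.912831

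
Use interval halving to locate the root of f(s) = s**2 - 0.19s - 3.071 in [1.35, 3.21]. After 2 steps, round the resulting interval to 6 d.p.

f(1.350000) = -1.505000, f(3.210000) = 6.623200 (opposite signs)
step 1: m = 2.280000, f(m) = 1.694200 > 0 → root in [1.350000, 2.280000]
step 2: m = 1.815000, f(m) = -0.121625 < 0 → root in [1.815000, 2.280000]

[1.815000, 2.280000]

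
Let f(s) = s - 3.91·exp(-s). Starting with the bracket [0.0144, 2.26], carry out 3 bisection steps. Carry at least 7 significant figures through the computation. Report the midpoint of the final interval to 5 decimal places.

1.27755

f(0.014400) = -3.839699, f(2.260000) = 1.851990 (opposite signs)
step 1: m = 1.137200, f(m) = -0.116799 < 0 → root in [1.137200, 2.260000]
step 2: m = 1.698600, f(m) = 0.983307 > 0 → root in [1.137200, 1.698600]
step 3: m = 1.417900, f(m) = 0.470811 > 0 → root in [1.137200, 1.417900]
Midpoint of [1.137200, 1.417900] = 1.277550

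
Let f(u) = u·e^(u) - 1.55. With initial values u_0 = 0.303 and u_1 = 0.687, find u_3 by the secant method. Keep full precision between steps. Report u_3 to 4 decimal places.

f(u_0) = -1.139764, f(u_1) = -0.184420
u_2 = 0.687000 - (-0.184420)·(0.687000 - 0.303000)/(-0.184420 - (-1.139764)) = 0.761128; f(u_2) = 0.079338
u_3 = 0.761128 - (0.079338)·(0.761128 - 0.687000)/(0.079338 - (-0.184420)) = 0.738830; f(u_3) = -0.003270

0.7388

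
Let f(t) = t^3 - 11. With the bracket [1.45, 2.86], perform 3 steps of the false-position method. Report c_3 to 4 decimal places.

2.2104

f(1.450000) = -7.951375, f(2.860000) = 12.393656
step 1: c = 2.001065, f(c) = -2.987211 < 0 → new bracket [2.001065, 2.860000]
step 2: c = 2.167884, f(c) = -0.811548 < 0 → new bracket [2.167884, 2.860000]
step 3: c = 2.210419, f(c) = -0.199995 < 0 → new bracket [2.210419, 2.860000]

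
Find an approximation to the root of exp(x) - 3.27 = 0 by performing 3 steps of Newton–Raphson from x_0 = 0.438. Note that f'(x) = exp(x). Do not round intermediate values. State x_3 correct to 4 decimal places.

1.1865

Newton update: x ← x − f(x)/f'(x).
x_0 = 0.438000: f = -1.720395, f' = 1.549605 → x_1 = 0.438000 - (-1.720395)/(1.549605) = 1.548215
x_1 = 1.548215: f = 1.433069, f' = 4.703069 → x_2 = 1.548215 - (1.433069)/(4.703069) = 1.243506
x_2 = 1.243506: f = 0.197750, f' = 3.467750 → x_3 = 1.243506 - (0.197750)/(3.467750) = 1.186481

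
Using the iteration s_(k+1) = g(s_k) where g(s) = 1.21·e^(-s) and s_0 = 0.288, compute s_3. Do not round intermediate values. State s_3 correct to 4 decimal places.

0.7425

s_1 = g(0.288000) = 0.907212
s_2 = g(0.907212) = 0.488414
s_3 = g(0.488414) = 0.742454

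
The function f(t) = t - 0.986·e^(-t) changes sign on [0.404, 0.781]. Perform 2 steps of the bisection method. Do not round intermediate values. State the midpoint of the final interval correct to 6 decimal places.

0.545375

f(0.404000) = -0.254297, f(0.781000) = 0.329463 (opposite signs)
step 1: m = 0.592500, f(m) = 0.047298 > 0 → root in [0.404000, 0.592500]
step 2: m = 0.498250, f(m) = -0.100837 < 0 → root in [0.498250, 0.592500]
Midpoint of [0.498250, 0.592500] = 0.545375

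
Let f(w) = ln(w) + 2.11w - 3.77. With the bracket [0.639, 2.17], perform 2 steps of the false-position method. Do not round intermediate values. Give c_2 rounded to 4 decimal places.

1.5779

f(0.639000) = -2.869561, f(2.170000) = 1.583427
step 1: c = 1.625595, f(c) = 0.145881 > 0 → new bracket [0.639000, 1.625595]
step 2: c = 1.577866, f(c) = 0.015371 > 0 → new bracket [0.639000, 1.577866]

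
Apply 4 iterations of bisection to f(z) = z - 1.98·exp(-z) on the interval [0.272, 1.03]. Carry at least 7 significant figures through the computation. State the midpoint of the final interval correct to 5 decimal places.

0.86419

f(0.272000) = -1.236471, f(1.030000) = 0.323126 (opposite signs)
step 1: m = 0.651000, f(m) = -0.381618 < 0 → root in [0.651000, 1.030000]
step 2: m = 0.840500, f(m) = -0.013860 < 0 → root in [0.840500, 1.030000]
step 3: m = 0.935250, f(m) = 0.158124 > 0 → root in [0.840500, 0.935250]
step 4: m = 0.887875, f(m) = 0.073047 > 0 → root in [0.840500, 0.887875]
Midpoint of [0.840500, 0.887875] = 0.864187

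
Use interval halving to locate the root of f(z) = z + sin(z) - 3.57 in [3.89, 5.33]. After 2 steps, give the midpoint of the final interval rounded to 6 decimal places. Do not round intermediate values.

4.430000

f(3.890000) = -0.360473, f(5.330000) = 0.944736 (opposite signs)
step 1: m = 4.610000, f(m) = 0.045237 > 0 → root in [3.890000, 4.610000]
step 2: m = 4.250000, f(m) = -0.214989 < 0 → root in [4.250000, 4.610000]
Midpoint of [4.250000, 4.610000] = 4.430000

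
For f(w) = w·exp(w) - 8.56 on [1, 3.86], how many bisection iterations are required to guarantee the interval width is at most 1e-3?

12

Initial width b − a = 3.86 − 1 = 2.860000.
After n steps the width is (b−a)/2^n; need (b−a)/2^n ≤ 1e-3.
So n ≥ log₂(2.860000/1e-3) = log₂(2860.0000) ≈ 11.4818.
Hence n = 12.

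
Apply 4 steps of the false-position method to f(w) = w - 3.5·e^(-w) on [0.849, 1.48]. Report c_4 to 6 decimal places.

1.130301

f(0.849000) = -0.648449, f(1.480000) = 0.683268
step 1: c = 1.156251, f(c) = 0.054928 > 0 → new bracket [0.849000, 1.156251]
step 2: c = 1.132257, f(c) = 0.004190 > 0 → new bracket [0.849000, 1.132257]
step 3: c = 1.130439, f(c) = 0.000318 > 0 → new bracket [0.849000, 1.130439]
step 4: c = 1.130301, f(c) = 0.000024 > 0 → new bracket [0.849000, 1.130301]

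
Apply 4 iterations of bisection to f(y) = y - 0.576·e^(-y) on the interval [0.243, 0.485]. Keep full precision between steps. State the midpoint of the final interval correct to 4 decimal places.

0.3867

f(0.243000) = -0.208740, f(0.485000) = 0.130358 (opposite signs)
step 1: m = 0.364000, f(m) = -0.036257 < 0 → root in [0.364000, 0.485000]
step 2: m = 0.424500, f(m) = 0.047740 > 0 → root in [0.364000, 0.424500]
step 3: m = 0.394250, f(m) = 0.005919 > 0 → root in [0.364000, 0.394250]
step 4: m = 0.379125, f(m) = -0.015124 < 0 → root in [0.379125, 0.394250]
Midpoint of [0.379125, 0.394250] = 0.386687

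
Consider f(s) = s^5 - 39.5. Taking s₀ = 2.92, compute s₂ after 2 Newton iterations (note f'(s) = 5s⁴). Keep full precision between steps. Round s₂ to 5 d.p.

s_0 = 2.920000: f = 172.782531, f' = 363.497485 → s_1 = 2.920000 - (172.782531)/(363.497485) = 2.444667
s_1 = 2.444667: f = 47.816860, f' = 178.586444 → s_2 = 2.444667 - (47.816860)/(178.586444) = 2.176915

2.17691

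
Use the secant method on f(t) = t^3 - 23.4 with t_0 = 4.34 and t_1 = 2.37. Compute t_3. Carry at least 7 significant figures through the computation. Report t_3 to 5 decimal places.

Secant update: t_(k+1) = t_k − f(t_k)·(t_k − t_(k-1))/(f(t_k) − f(t_(k-1))).
f(t_0) = 58.346504, f(t_1) = -10.087947
t_2 = 2.370000 - (-10.087947)·(2.370000 - 4.340000)/(-10.087947 - (58.346504)) = 2.660398; f(t_2) = -4.570446
t_3 = 2.660398 - (-4.570446)·(2.660398 - 2.370000)/(-4.570446 - (-10.087947)) = 2.900951; f(t_3) = 1.013006

2.90095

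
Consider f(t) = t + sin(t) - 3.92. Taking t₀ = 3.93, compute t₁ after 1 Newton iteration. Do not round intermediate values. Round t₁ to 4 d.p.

6.3001

Newton update: t ← t − f(t)/f'(t).
f'(t) = 1 + cos(t)
t_0 = 3.930000: f = -0.699231, f' = 0.295024 → t_1 = 3.930000 - (-0.699231)/(0.295024) = 6.300081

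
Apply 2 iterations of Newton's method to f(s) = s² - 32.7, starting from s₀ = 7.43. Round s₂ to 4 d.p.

5.7217

f'(s) = 2s
s_0 = 7.430000: f = 22.504900, f' = 14.860000 → s_1 = 7.430000 - (22.504900)/(14.860000) = 5.915538
s_1 = 5.915538: f = 2.293594, f' = 11.831077 → s_2 = 5.915538 - (2.293594)/(11.831077) = 5.721677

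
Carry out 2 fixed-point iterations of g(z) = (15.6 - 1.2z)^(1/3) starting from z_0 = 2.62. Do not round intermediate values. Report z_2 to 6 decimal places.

z_1 = g(2.620000) = 2.318068
z_2 = g(2.318068) = 2.340330

2.340330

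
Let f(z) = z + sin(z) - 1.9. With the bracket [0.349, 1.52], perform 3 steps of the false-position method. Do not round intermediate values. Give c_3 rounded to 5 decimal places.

1.04017

f(0.349000) = -1.209042, f(1.520000) = 0.618710
step 1: c = 1.123606, f(c) = 0.125272 > 0 → new bracket [0.349000, 1.123606]
step 2: c = 1.050882, f(c) = 0.018744 > 0 → new bracket [0.349000, 1.050882]
step 3: c = 1.040167, f(c) = 0.002656 > 0 → new bracket [0.349000, 1.040167]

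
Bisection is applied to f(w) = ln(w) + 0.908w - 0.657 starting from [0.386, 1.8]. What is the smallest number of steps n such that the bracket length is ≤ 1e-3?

11

Initial width b − a = 1.8 − 0.386 = 1.414000.
After n steps the width is (b−a)/2^n; need (b−a)/2^n ≤ 1e-3.
So n ≥ log₂(1.414000/1e-3) = log₂(1414.0000) ≈ 10.4656.
Hence n = 11.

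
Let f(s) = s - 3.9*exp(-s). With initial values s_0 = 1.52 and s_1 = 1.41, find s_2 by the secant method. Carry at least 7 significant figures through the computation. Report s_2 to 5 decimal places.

f(s_0) = 0.667024, f(s_1) = 0.457841
s_2 = 1.410000 - (0.457841)·(1.410000 - 1.520000)/(0.457841 - (0.667024)) = 1.169241; f(s_2) = -0.042109

1.16924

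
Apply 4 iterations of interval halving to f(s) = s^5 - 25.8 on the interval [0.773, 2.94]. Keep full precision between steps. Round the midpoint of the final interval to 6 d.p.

1.924219

f(0.773000) = -25.524007, f(2.940000) = 193.852754 (opposite signs)
step 1: m = 1.856500, f(m) = -3.746640 < 0 → root in [1.856500, 2.940000]
step 2: m = 2.398250, f(m) = 53.536359 > 0 → root in [1.856500, 2.398250]
step 3: m = 2.127375, f(m) = 17.773280 > 0 → root in [1.856500, 2.127375]
step 4: m = 1.991937, f(m) = 5.560179 > 0 → root in [1.856500, 1.991937]
Midpoint of [1.856500, 1.991937] = 1.924219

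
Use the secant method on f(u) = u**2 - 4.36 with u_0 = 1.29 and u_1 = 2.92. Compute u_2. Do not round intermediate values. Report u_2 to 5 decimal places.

f(u_0) = -2.695900, f(u_1) = 4.166400
u_2 = 2.920000 - (4.166400)·(2.920000 - 1.290000)/(4.166400 - (-2.695900)) = 1.930356; f(u_2) = -0.633725

1.93036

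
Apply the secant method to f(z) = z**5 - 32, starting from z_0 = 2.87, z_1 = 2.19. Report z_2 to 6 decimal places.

Secant update: z_(k+1) = z_k − f(z_k)·(z_k − z_(k-1))/(f(z_k) − f(z_(k-1))).
f(z_0) = 162.719517, f(z_1) = 18.375640
z_2 = 2.190000 - (18.375640)·(2.190000 - 2.870000)/(18.375640 - (162.719517)) = 2.103433; f(z_2) = 9.175917

2.103433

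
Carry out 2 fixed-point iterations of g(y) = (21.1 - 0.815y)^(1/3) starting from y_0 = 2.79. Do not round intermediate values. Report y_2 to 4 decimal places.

y_1 = g(2.790000) = 2.660238
y_2 = g(2.660238) = 2.665210

2.6652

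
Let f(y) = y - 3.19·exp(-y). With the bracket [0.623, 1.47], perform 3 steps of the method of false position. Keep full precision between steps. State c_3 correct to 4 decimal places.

False-position update: c = (a·f(b) − b·f(a))/(f(b) − f(a)); replace the endpoint whose sign matches f(c).
f(0.623000) = -1.087902, f(1.470000) = 0.736538
step 1: c = 1.128061, f(c) = 0.095585 > 0 → new bracket [0.623000, 1.128061]
step 2: c = 1.087270, f(c) = 0.011806 > 0 → new bracket [0.623000, 1.087270]
step 3: c = 1.082285, f(c) = 0.001448 > 0 → new bracket [0.623000, 1.082285]

1.0823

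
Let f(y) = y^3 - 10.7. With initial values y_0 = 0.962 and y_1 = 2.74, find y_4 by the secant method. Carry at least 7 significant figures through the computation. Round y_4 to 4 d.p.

2.2186

Secant update: y_(k+1) = y_k − f(y_k)·(y_k − y_(k-1))/(f(y_k) − f(y_(k-1))).
f(y_0) = -9.809723, f(y_1) = 9.870824
y_2 = 2.740000 - (9.870824)·(2.740000 - 0.962000)/(9.870824 - (-9.809723)) = 1.848240; f(y_2) = -4.386429
y_3 = 1.848240 - (-4.386429)·(1.848240 - 2.740000)/(-4.386429 - (9.870824)) = 2.122602; f(y_3) = -1.136752
y_4 = 2.122602 - (-1.136752)·(2.122602 - 1.848240)/(-1.136752 - (-4.386429)) = 2.218574; f(y_4) = 0.219985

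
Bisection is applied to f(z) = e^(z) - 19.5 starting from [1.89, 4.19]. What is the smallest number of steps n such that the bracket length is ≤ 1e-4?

Initial width b − a = 4.19 − 1.89 = 2.300000.
After n steps the width is (b−a)/2^n; need (b−a)/2^n ≤ 1e-4.
So n ≥ log₂(2.300000/1e-4) = log₂(23000.0000) ≈ 14.4893.
Hence n = 15.

15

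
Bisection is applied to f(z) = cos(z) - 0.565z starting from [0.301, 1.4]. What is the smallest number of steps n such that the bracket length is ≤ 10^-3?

Initial width b − a = 1.4 − 0.301 = 1.099000.
After n steps the width is (b−a)/2^n; need (b−a)/2^n ≤ 10^-3.
So n ≥ log₂(1.099000/10^-3) = log₂(1099.0000) ≈ 10.1020.
Hence n = 11.

11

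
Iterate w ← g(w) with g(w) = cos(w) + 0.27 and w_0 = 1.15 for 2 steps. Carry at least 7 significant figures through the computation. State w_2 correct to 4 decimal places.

1.0485

w_1 = g(1.150000) = 0.678487
w_2 = g(0.678487) = 1.048523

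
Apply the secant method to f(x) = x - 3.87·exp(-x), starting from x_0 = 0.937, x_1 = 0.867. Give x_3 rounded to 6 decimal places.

1.182280

f(x_0) = -0.579272, f(x_1) = -0.759214
x_2 = 0.867000 - (-0.759214)·(0.867000 - 0.937000)/(-0.759214 - (-0.579272)) = 1.162345; f(x_2) = -0.048005
x_3 = 1.162345 - (-0.048005)·(1.162345 - 0.867000)/(-0.048005 - (-0.759214)) = 1.182280; f(x_3) = -0.004180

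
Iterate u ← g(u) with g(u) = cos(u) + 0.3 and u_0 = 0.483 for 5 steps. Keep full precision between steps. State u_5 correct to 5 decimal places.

u_1 = g(0.483000) = 1.185606
u_2 = g(1.185606) = 0.675736
u_3 = g(0.675736) = 1.080247
u_4 = g(1.080247) = 0.771111
u_5 = g(0.771111) = 1.017137

1.01714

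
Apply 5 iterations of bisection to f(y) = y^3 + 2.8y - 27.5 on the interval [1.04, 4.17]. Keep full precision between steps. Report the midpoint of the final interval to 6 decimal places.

2.751719

f(1.040000) = -23.463136, f(4.170000) = 56.687713 (opposite signs)
step 1: m = 2.605000, f(m) = -2.528405 < 0 → root in [2.605000, 4.170000]
step 2: m = 3.387500, f(m) = 20.857092 > 0 → root in [2.605000, 3.387500]
step 3: m = 2.996250, f(m) = 7.788377 > 0 → root in [2.605000, 2.996250]
step 4: m = 2.800625, f(m) = 2.308453 > 0 → root in [2.605000, 2.800625]
step 5: m = 2.702813, f(m) = -0.187552 < 0 → root in [2.702813, 2.800625]
Midpoint of [2.702813, 2.800625] = 2.751719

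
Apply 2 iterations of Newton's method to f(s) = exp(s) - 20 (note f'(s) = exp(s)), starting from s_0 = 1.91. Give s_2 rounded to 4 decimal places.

3.2881

Newton update: s ← s − f(s)/f'(s).
s_0 = 1.910000: f = -13.246911, f' = 6.753089 → s_1 = 1.910000 - (-13.246911)/(6.753089) = 3.871608
s_1 = 3.871608: f = 28.019527, f' = 48.019527 → s_2 = 3.871608 - (28.019527)/(48.019527) = 3.288105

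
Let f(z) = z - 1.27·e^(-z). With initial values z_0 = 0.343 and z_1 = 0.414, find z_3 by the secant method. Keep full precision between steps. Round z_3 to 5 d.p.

f(z_0) = -0.558241, f(z_1) = -0.425471
z_2 = 0.414000 - (-0.425471)·(0.414000 - 0.343000)/(-0.425471 - (-0.558241)) = 0.641526; f(z_2) = -0.027114
z_3 = 0.641526 - (-0.027114)·(0.641526 - 0.414000)/(-0.027114 - (-0.425471)) = 0.657013; f(z_3) = -0.001352

0.65701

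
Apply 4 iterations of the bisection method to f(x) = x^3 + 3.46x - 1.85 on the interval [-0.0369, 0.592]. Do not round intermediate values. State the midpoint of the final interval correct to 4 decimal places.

0.4937

f(-0.036900) = -1.977724, f(0.592000) = 0.405795 (opposite signs)
step 1: m = 0.277550, f(m) = -0.868296 < 0 → root in [0.277550, 0.592000]
step 2: m = 0.434775, f(m) = -0.263493 < 0 → root in [0.434775, 0.592000]
step 3: m = 0.513387, f(m) = 0.061633 > 0 → root in [0.434775, 0.513387]
step 4: m = 0.474081, f(m) = -0.103128 < 0 → root in [0.474081, 0.513387]
Midpoint of [0.474081, 0.513387] = 0.493734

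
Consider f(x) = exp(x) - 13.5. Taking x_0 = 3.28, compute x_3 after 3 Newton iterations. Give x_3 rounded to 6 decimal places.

2.602819

f'(x) = exp(x)
x_0 = 3.280000: f = 13.075773, f' = 26.575773 → x_1 = 3.280000 - (13.075773)/(26.575773) = 2.787981
x_1 = 2.787981: f = 2.748189, f' = 16.248189 → x_2 = 2.787981 - (2.748189)/(16.248189) = 2.618843
x_2 = 2.618843: f = 0.219844, f' = 13.719844 → x_3 = 2.618843 - (0.219844)/(13.719844) = 2.602819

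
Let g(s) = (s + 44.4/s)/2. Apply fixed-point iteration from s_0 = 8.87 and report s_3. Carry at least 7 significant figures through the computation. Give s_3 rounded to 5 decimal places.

s_1 = g(8.870000) = 6.937818
s_2 = g(6.937818) = 6.668762
s_3 = g(6.668762) = 6.663335

6.66333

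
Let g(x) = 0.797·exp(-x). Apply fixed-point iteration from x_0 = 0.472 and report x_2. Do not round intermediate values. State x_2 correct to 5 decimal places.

x_1 = g(0.472000) = 0.497132
x_2 = g(0.497132) = 0.484794

0.48479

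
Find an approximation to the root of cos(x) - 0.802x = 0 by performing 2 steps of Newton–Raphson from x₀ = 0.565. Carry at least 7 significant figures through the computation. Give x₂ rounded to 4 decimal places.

f'(x) = -sin(x) - 0.802
x_0 = 0.565000: f = 0.391459, f' = -1.337416 → x_1 = 0.565000 - (0.391459)/(-1.337416) = 0.857698
x_1 = 0.857698: f = -0.033693, f' = -1.558338 → x_2 = 0.857698 - (-0.033693)/(-1.558338) = 0.836077

0.8361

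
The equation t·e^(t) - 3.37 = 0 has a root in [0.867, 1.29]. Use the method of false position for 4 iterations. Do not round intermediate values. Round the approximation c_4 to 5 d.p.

1.11023

f(0.867000) = -1.306747, f(1.290000) = 1.316295
step 1: c = 1.077730, f(c) = -0.203625 < 0 → new bracket [1.077730, 1.290000]
step 2: c = 1.106168, f(c) = -0.026326 < 0 → new bracket [1.106168, 1.290000]
step 3: c = 1.109773, f(c) = -0.003317 < 0 → new bracket [1.109773, 1.290000]
step 4: c = 1.110226, f(c) = -0.000416 < 0 → new bracket [1.110226, 1.290000]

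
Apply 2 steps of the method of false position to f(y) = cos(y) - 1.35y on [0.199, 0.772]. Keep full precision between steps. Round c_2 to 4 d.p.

False-position update: c = (a·f(b) − b·f(a))/(f(b) − f(a)); replace the endpoint whose sign matches f(c).
f(0.199000) = 0.711615, f(0.772000) = -0.325683
step 1: c = 0.592094, f(c) = 0.030447 > 0 → new bracket [0.592094, 0.772000]
step 2: c = 0.607475, f(c) = 0.001001 > 0 → new bracket [0.607475, 0.772000]

0.6075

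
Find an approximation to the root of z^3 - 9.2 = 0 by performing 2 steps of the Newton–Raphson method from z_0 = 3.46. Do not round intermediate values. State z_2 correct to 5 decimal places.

2.17546

Newton update: z ← z − f(z)/f'(z).
f'(z) = 3z^2
z_0 = 3.460000: f = 32.221736, f' = 35.914800 → z_1 = 3.460000 - (32.221736)/(35.914800) = 2.562828
z_1 = 2.562828: f = 7.632887, f' = 19.704269 → z_2 = 2.562828 - (7.632887)/(19.704269) = 2.175456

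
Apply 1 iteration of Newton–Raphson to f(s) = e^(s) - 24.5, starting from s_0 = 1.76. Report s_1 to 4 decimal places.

Newton update: s ← s − f(s)/f'(s).
f'(s) = e^(s)
s_0 = 1.760000: f = -18.687563, f' = 5.812437 → s_1 = 1.760000 - (-18.687563)/(5.812437) = 4.975099

4.9751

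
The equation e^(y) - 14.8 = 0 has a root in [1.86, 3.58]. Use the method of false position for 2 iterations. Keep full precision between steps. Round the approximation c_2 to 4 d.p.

2.5587

f(1.860000) = -8.376263, f(3.580000) = 21.073541
step 1: c = 2.349211, f(c) = -4.322698 < 0 → new bracket [2.349211, 3.580000]
step 2: c = 2.558704, f(c) = -1.880937 < 0 → new bracket [2.558704, 3.580000]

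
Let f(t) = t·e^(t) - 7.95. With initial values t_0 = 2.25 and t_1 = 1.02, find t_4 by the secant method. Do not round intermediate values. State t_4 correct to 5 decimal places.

Secant update: t_(k+1) = t_k − f(t_k)·(t_k − t_(k-1))/(f(t_k) − f(t_(k-1))).
f(t_0) = 13.397406, f(t_1) = -5.121341
t_2 = 1.020000 - (-5.121341)·(1.020000 - 2.250000)/(-5.121341 - (13.397406)) = 1.360155; f(t_2) = -2.649749
t_3 = 1.360155 - (-2.649749)·(1.360155 - 1.020000)/(-2.649749 - (-5.121341)) = 1.724830; f(t_3) = 1.728993
t_4 = 1.724830 - (1.728993)·(1.724830 - 1.360155)/(1.728993 - (-2.649749)) = 1.580834; f(t_4) = -0.268716

1.58083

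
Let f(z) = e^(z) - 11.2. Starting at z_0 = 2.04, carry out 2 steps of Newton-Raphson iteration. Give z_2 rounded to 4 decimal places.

f'(z) = e^(z)
z_0 = 2.040000: f = -3.509391, f' = 7.690609 → z_1 = 2.040000 - (-3.509391)/(7.690609) = 2.496322
z_1 = 2.496322: f = 0.937764, f' = 12.137764 → z_2 = 2.496322 - (0.937764)/(12.137764) = 2.419062

2.4191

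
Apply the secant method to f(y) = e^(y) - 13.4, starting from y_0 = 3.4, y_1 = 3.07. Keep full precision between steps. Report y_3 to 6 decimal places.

2.628556

Secant update: y_(k+1) = y_k − f(y_k)·(y_k − y_(k-1))/(f(y_k) − f(y_(k-1))).
f(y_0) = 16.564100, f(y_1) = 8.141903
y_2 = 3.070000 - (8.141903)·(3.070000 - 3.400000)/(8.141903 - (16.564100)) = 2.750983; f(y_2) = 2.258009
y_3 = 2.750983 - (2.258009)·(2.750983 - 3.070000)/(2.258009 - (8.141903)) = 2.628556; f(y_3) = 0.453752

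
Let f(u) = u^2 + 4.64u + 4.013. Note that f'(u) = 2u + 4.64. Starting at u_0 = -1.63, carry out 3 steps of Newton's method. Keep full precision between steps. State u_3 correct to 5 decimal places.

Newton update: u ← u − f(u)/f'(u).
u_0 = -1.630000: f = -0.893300, f' = 1.380000 → u_1 = -1.630000 - (-0.893300)/(1.380000) = -0.982681
u_1 = -0.982681: f = 0.419022, f' = 2.674638 → u_2 = -0.982681 - (0.419022)/(2.674638) = -1.139346
u_2 = -1.139346: f = 0.024544, f' = 2.361308 → u_3 = -1.139346 - (0.024544)/(2.361308) = -1.149740

-1.14974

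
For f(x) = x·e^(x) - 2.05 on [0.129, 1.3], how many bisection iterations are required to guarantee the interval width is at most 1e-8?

Initial width b − a = 1.3 − 0.129 = 1.171000.
After n steps the width is (b−a)/2^n; need (b−a)/2^n ≤ 1e-8.
So n ≥ log₂(1.171000/1e-8) = log₂(117100000.0000) ≈ 26.8032.
Hence n = 27.

27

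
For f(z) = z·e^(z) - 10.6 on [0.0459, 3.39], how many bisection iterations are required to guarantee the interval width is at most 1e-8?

29

Initial width b − a = 3.39 − 0.0459 = 3.344100.
After n steps the width is (b−a)/2^n; need (b−a)/2^n ≤ 1e-8.
So n ≥ log₂(3.344100/1e-8) = log₂(334410000.0000) ≈ 28.3170.
Hence n = 29.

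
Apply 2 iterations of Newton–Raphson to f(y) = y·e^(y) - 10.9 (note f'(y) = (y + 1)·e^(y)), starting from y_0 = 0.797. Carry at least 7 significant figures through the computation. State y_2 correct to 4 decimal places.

Newton update: y ← y − f(y)/f'(y).
y_0 = 0.797000: f = -9.131557, f' = 3.987317 → y_1 = 0.797000 - (-9.131557)/(3.987317) = 3.087151
y_1 = 3.087151: f = 56.753513, f' = 89.568061 → y_2 = 3.087151 - (56.753513)/(89.568061) = 2.453515

2.4535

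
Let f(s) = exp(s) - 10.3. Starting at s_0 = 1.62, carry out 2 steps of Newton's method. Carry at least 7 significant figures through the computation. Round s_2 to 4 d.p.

Newton update: s ← s − f(s)/f'(s).
f'(s) = exp(s)
s_0 = 1.620000: f = -5.246910, f' = 5.053090 → s_1 = 1.620000 - (-5.246910)/(5.053090) = 2.658357
s_1 = 2.658357: f = 3.972814, f' = 14.272814 → s_2 = 2.658357 - (3.972814)/(14.272814) = 2.380008

2.3800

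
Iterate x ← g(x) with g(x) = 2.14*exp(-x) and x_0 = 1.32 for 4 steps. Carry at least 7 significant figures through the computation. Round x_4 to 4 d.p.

x_1 = g(1.320000) = 0.571670
x_2 = g(0.571670) = 1.208206
x_3 = g(1.208206) = 0.639288
x_4 = g(0.639288) = 1.129209

1.1292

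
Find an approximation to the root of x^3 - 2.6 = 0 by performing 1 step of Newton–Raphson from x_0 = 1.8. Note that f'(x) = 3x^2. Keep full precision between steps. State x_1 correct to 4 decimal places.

1.4675

x_0 = 1.800000: f = 3.232000, f' = 9.720000 → x_1 = 1.800000 - (3.232000)/(9.720000) = 1.467490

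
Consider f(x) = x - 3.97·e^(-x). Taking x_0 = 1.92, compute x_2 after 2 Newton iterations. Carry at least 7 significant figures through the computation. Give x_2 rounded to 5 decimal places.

1.19383

f'(x) = 1 + 3.97·e^(-x)
x_0 = 1.920000: f = 1.337970, f' = 1.582030 → x_1 = 1.920000 - (1.337970)/(1.582030) = 1.074270
x_1 = 1.074270: f = -0.281672, f' = 2.355942 → x_2 = 1.074270 - (-0.281672)/(2.355942) = 1.193828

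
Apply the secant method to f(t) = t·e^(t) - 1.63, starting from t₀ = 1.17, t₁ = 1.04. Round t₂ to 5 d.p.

f(t_0) = 2.139731, f(t_1) = 1.312386
t_2 = 1.040000 - (1.312386)·(1.040000 - 1.170000)/(1.312386 - (2.139731)) = 0.833786; f(t_2) = 0.289391

0.83379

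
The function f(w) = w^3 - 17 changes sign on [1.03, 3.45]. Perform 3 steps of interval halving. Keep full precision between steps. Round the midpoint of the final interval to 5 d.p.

f(1.030000) = -15.907273, f(3.450000) = 24.063625 (opposite signs)
step 1: m = 2.240000, f(m) = -5.760576 < 0 → root in [2.240000, 3.450000]
step 2: m = 2.845000, f(m) = 6.027501 > 0 → root in [2.240000, 2.845000]
step 3: m = 2.542500, f(m) = -0.564501 < 0 → root in [2.542500, 2.845000]
Midpoint of [2.542500, 2.845000] = 2.693750

2.69375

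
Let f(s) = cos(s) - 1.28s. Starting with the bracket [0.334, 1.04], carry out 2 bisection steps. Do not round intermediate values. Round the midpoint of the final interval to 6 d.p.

0.598750

f(0.334000) = 0.517219, f(1.040000) = -0.824980 (opposite signs)
step 1: m = 0.687000, f(m) = -0.106208 < 0 → root in [0.334000, 0.687000]
step 2: m = 0.510500, f(m) = 0.219060 > 0 → root in [0.510500, 0.687000]
Midpoint of [0.510500, 0.687000] = 0.598750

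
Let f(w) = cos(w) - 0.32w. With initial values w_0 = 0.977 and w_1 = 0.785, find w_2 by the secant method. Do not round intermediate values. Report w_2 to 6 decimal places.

Secant update: w_(k+1) = w_k − f(w_k)·(w_k − w_(k-1))/(f(w_k) − f(w_(k-1))).
f(w_0) = 0.246872, f(w_1) = 0.456188
w_2 = 0.785000 - (0.456188)·(0.785000 - 0.977000)/(0.456188 - (0.246872)) = 1.203448; f(w_2) = -0.025961

1.203448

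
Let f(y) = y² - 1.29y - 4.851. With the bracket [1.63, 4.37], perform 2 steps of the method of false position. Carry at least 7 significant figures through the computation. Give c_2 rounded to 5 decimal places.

2.83884

f(1.630000) = -4.296800, f(4.370000) = 8.608600
step 1: c = 2.542272, f(c) = -1.667385 < 0 → new bracket [2.542272, 4.370000]
step 2: c = 2.838840, f(c) = -0.454093 < 0 → new bracket [2.838840, 4.370000]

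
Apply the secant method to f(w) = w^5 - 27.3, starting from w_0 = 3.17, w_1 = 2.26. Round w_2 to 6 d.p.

2.149685

f(w_0) = 292.807840, f(w_1) = 31.657926
w_2 = 2.260000 - (31.657926)·(2.260000 - 3.170000)/(31.657926 - (292.807840)) = 2.149685; f(w_2) = 18.606511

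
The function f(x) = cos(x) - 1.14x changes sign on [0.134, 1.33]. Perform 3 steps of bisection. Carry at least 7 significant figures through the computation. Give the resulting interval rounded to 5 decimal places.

f(0.134000) = 0.838275, f(1.330000) = -1.277724 (opposite signs)
step 1: m = 0.732000, f(m) = -0.090641 < 0 → root in [0.134000, 0.732000]
step 2: m = 0.433000, f(m) = 0.414091 > 0 → root in [0.433000, 0.732000]
step 3: m = 0.582500, f(m) = 0.171040 > 0 → root in [0.582500, 0.732000]

[0.58250, 0.73200]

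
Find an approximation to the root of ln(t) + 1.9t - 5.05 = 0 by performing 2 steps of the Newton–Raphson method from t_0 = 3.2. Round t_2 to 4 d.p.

Newton update: t ← t − f(t)/f'(t).
f'(t) = 1/t + 1.9
t_0 = 3.200000: f = 2.193151, f' = 2.212500 → t_1 = 3.200000 - (2.193151)/(2.212500) = 2.208745
t_1 = 2.208745: f = -0.060959, f' = 2.352746 → t_2 = 2.208745 - (-0.060959)/(2.352746) = 2.234655

2.2347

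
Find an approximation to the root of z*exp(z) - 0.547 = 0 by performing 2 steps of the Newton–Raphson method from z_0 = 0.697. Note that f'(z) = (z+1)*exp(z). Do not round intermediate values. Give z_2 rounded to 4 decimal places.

z_0 = 0.697000: f = 0.852381, f' = 3.407102 → z_1 = 0.697000 - (0.852381)/(3.407102) = 0.446822
z_1 = 0.446822: f = 0.151533, f' = 2.261870 → z_2 = 0.446822 - (0.151533)/(2.261870) = 0.379827

0.3798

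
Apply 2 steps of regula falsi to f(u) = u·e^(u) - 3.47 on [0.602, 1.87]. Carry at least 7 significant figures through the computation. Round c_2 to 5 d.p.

1.01069

f(0.602000) = -2.370888, f(1.870000) = 8.663114
step 1: c = 0.874457, f(c) = -1.373427 < 0 → new bracket [0.874457, 1.870000]
step 2: c = 1.010689, f(c) = -0.693136 < 0 → new bracket [1.010689, 1.870000]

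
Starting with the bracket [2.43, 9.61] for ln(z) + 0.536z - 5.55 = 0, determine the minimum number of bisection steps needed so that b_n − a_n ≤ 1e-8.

Initial width b − a = 9.61 − 2.43 = 7.180000.
After n steps the width is (b−a)/2^n; need (b−a)/2^n ≤ 1e-8.
So n ≥ log₂(7.180000/1e-8) = log₂(718000000.0000) ≈ 29.4194.
Hence n = 30.

30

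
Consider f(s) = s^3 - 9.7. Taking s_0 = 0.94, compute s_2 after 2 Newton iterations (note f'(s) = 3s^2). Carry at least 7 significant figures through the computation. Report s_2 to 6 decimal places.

3.033311

Newton update: s ← s − f(s)/f'(s).
s_0 = 0.940000: f = -8.869416, f' = 2.650800 → s_1 = 0.940000 - (-8.869416)/(2.650800) = 4.285939
s_1 = 4.285939: f = 69.029603, f' = 55.107828 → s_2 = 4.285939 - (69.029603)/(55.107828) = 3.033311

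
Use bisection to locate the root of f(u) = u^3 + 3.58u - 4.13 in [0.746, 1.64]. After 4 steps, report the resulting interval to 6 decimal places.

f(0.746000) = -1.044159, f(1.640000) = 6.152144 (opposite signs)
step 1: m = 1.193000, f(m) = 1.838876 > 0 → root in [0.746000, 1.193000]
step 2: m = 0.969500, f(m) = 0.252072 > 0 → root in [0.746000, 0.969500]
step 3: m = 0.857750, f(m) = -0.428178 < 0 → root in [0.857750, 0.969500]
step 4: m = 0.913625, f(m) = -0.096610 < 0 → root in [0.913625, 0.969500]

[0.913625, 0.969500]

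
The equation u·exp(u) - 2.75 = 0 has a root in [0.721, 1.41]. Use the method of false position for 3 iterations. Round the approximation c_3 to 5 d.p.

f(0.721000) = -1.267272, f(1.410000) = 3.025297
step 1: c = 0.924410, f(c) = -0.420136 < 0 → new bracket [0.924410, 1.410000]
step 2: c = 0.983623, f(c) = -0.119669 < 0 → new bracket [0.983623, 1.410000]
step 3: c = 0.999847, f(c) = -0.032551 < 0 → new bracket [0.999847, 1.410000]

0.99985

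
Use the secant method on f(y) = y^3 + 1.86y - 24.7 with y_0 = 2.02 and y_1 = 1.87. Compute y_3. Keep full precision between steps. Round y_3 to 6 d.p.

f(y_0) = -12.700392, f(y_1) = -14.682597
y_2 = 1.870000 - (-14.682597)·(1.870000 - 2.020000)/(-14.682597 - (-12.700392)) = 2.981081; f(y_2) = 7.337201
y_3 = 2.981081 - (7.337201)·(2.981081 - 1.870000)/(7.337201 - (-14.682597)) = 2.610858; f(y_3) = -2.046678

2.610858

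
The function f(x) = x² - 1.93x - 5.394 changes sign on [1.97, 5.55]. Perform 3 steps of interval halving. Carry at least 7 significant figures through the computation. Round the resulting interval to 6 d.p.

[3.312500, 3.760000]

f(1.970000) = -5.315200, f(5.550000) = 14.697000 (opposite signs)
step 1: m = 3.760000, f(m) = 1.486800 > 0 → root in [1.970000, 3.760000]
step 2: m = 2.865000, f(m) = -2.715225 < 0 → root in [2.865000, 3.760000]
step 3: m = 3.312500, f(m) = -0.814469 < 0 → root in [3.312500, 3.760000]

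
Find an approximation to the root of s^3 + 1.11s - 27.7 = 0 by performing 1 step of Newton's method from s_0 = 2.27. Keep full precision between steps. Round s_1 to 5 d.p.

f'(s) = 3s^2 + 1.11
s_0 = 2.270000: f = -13.483217, f' = 16.568700 → s_1 = 2.270000 - (-13.483217)/(16.568700) = 3.083776

3.08378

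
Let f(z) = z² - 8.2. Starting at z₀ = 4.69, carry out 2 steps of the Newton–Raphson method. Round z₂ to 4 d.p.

f'(z) = 2z
z_0 = 4.690000: f = 13.796100, f' = 9.380000 → z_1 = 4.690000 - (13.796100)/(9.380000) = 3.219200
z_1 = 3.219200: f = 2.163251, f' = 6.438401 → z_2 = 3.219200 - (2.163251)/(6.438401) = 2.883208

2.8832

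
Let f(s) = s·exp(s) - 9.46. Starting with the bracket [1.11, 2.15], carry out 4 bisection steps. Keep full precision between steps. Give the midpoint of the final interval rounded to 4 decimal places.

f(1.110000) = -6.091862, f(2.150000) = 8.997446 (opposite signs)
step 1: m = 1.630000, f(m) = -1.140684 < 0 → root in [1.630000, 2.150000]
step 2: m = 1.890000, f(m) = 3.050607 > 0 → root in [1.630000, 1.890000]
step 3: m = 1.760000, f(m) = 0.769890 > 0 → root in [1.630000, 1.760000]
step 4: m = 1.695000, f(m) = -0.227935 < 0 → root in [1.695000, 1.760000]
Midpoint of [1.695000, 1.760000] = 1.727500

1.7275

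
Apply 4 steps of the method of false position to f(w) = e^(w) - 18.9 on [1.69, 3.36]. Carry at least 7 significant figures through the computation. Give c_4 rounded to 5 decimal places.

f(1.690000) = -13.480519, f(3.360000) = 9.889191
step 1: c = 2.653318, f(c) = -4.698917 < 0 → new bracket [2.653318, 3.360000]
step 2: c = 2.880945, f(c) = -1.068890 < 0 → new bracket [2.880945, 3.360000]
step 3: c = 2.927673, f(c) = -0.215890 < 0 → new bracket [2.927673, 3.360000]
step 4: c = 2.936910, f(c) = -0.042516 < 0 → new bracket [2.936910, 3.360000]

2.93691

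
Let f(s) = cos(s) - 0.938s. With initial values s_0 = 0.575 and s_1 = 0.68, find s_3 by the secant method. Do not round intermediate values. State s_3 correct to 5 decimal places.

0.76725

Secant update: s_(k+1) = s_k − f(s_k)·(s_k − s_(k-1))/(f(s_k) − f(s_(k-1))).
f(s_0) = 0.299842, f(s_1) = 0.139733
s_2 = 0.680000 - (0.139733)·(0.680000 - 0.575000)/(0.139733 - (0.299842)) = 0.771637; f(s_2) = -0.007025
s_3 = 0.771637 - (-0.007025)·(0.771637 - 0.680000)/(-0.007025 - (0.139733)) = 0.767250; f(s_3) = 0.000141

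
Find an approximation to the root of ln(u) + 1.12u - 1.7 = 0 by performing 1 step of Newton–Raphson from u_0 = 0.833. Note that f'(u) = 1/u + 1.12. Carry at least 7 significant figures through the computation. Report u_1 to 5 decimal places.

1.24230

u_0 = 0.833000: f = -0.949762, f' = 2.320480 → u_1 = 0.833000 - (-0.949762)/(2.320480) = 1.242295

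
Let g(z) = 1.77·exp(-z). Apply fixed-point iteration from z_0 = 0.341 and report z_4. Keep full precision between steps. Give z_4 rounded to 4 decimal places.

0.6068

z_1 = g(0.341000) = 1.258574
z_2 = g(1.258574) = 0.502784
z_3 = g(0.502784) = 1.070575
z_4 = g(1.070575) = 0.606776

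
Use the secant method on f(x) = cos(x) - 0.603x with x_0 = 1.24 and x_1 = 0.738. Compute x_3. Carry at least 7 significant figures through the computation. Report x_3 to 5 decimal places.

f(x_0) = -0.422924, f(x_1) = 0.294802
x_2 = 0.738000 - (0.294802)·(0.738000 - 1.240000)/(0.294802 - (-0.422924)) = 0.944194; f(x_2) = 0.017047
x_3 = 0.944194 - (0.017047)·(0.944194 - 0.738000)/(0.017047 - (0.294802)) = 0.956849; f(x_3) = -0.000882

0.95685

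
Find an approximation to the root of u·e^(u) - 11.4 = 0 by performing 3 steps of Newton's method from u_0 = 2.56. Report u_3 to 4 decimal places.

f'(u) = (u + 1)·e^(u)
u_0 = 2.560000: f = 21.715692, f' = 46.051510 → u_1 = 2.560000 - (21.715692)/(46.051510) = 2.088448
u_1 = 2.088448: f = 5.458734, f' = 24.931109 → u_2 = 2.088448 - (5.458734)/(24.931109) = 1.869495
u_2 = 1.869495: f = 0.723715, f' = 18.608736 → u_3 = 1.869495 - (0.723715)/(18.608736) = 1.830604

1.8306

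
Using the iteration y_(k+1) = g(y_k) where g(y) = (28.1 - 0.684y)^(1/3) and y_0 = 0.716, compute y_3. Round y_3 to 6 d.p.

2.965259

y_1 = g(0.716000) = 3.022434
y_2 = g(3.022434) = 2.963736
y_3 = g(2.963736) = 2.965259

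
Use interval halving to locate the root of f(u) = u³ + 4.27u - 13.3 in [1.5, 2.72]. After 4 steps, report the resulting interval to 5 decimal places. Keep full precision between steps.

f(1.500000) = -3.520000, f(2.720000) = 18.438048 (opposite signs)
step 1: m = 2.110000, f(m) = 5.103631 > 0 → root in [1.500000, 2.110000]
step 2: m = 1.805000, f(m) = 0.288085 > 0 → root in [1.500000, 1.805000]
step 3: m = 1.652500, f(m) = -1.731250 < 0 → root in [1.652500, 1.805000]
step 4: m = 1.728750, f(m) = -0.751736 < 0 → root in [1.728750, 1.805000]

[1.72875, 1.80500]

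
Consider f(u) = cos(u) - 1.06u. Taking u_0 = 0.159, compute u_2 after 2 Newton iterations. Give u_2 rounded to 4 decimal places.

f'(u) = -sin(u) - 1.06
u_0 = 0.159000: f = 0.818846, f' = -1.218331 → u_1 = 0.159000 - (0.818846)/(-1.218331) = 0.831105
u_1 = 0.831105: f = -0.206911, f' = -1.798677 → u_2 = 0.831105 - (-0.206911)/(-1.798677) = 0.716070

0.7161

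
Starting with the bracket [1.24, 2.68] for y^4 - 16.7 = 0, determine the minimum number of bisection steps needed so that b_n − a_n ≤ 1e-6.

Initial width b − a = 2.68 − 1.24 = 1.440000.
After n steps the width is (b−a)/2^n; need (b−a)/2^n ≤ 1e-6.
So n ≥ log₂(1.440000/1e-6) = log₂(1440000.0000) ≈ 20.4576.
Hence n = 21.

21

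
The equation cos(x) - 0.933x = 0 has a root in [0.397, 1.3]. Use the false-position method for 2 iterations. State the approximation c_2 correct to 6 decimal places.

False-position update: c = (a·f(b) − b·f(a))/(f(b) − f(a)); replace the endpoint whose sign matches f(c).
f(0.397000) = 0.551824, f(1.300000) = -0.945401
step 1: c = 0.729814, f(c) = 0.064382 > 0 → new bracket [0.729814, 1.300000]
step 2: c = 0.766168, f(c) = 0.005738 > 0 → new bracket [0.766168, 1.300000]

0.766168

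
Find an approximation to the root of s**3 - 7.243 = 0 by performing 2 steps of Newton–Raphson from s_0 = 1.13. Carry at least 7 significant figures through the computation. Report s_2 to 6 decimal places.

2.108073

f'(s) = 3s**2
s_0 = 1.130000: f = -5.800103, f' = 3.830700 → s_1 = 1.130000 - (-5.800103)/(3.830700) = 2.644110
s_1 = 2.644110: f = 11.242823, f' = 20.973961 → s_2 = 2.644110 - (11.242823)/(20.973961) = 2.108073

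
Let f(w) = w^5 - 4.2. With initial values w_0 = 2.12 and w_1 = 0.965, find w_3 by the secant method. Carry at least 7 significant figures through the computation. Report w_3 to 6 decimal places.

1.605495

Secant update: w_(k+1) = w_k − f(w_k)·(w_k − w_(k-1))/(f(w_k) − f(w_(k-1))).
f(w_0) = 38.623218, f(w_1) = -3.363171
w_2 = 0.965000 - (-3.363171)·(0.965000 - 2.120000)/(-3.363171 - (38.623218)) = 1.057517; f(w_2) = -2.877374
w_3 = 1.057517 - (-2.877374)·(1.057517 - 0.965000)/(-2.877374 - (-3.363171)) = 1.605495; f(w_3) = 6.467073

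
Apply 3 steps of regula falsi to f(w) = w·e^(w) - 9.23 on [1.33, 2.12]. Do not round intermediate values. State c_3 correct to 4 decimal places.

1.6878

f(1.330000) = -4.201212, f(2.120000) = 8.432011
step 1: c = 1.592717, f(c) = -1.398471 < 0 → new bracket [1.592717, 2.120000]
step 2: c = 1.667727, f(c) = -0.390865 < 0 → new bracket [1.667727, 2.120000]
step 3: c = 1.687764, f(c) = -0.103632 < 0 → new bracket [1.687764, 2.120000]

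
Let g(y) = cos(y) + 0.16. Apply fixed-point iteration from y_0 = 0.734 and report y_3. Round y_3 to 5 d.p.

0.87116

y_1 = g(0.734000) = 0.902501
y_2 = g(0.902501) = 0.779649
y_3 = g(0.779649) = 0.871160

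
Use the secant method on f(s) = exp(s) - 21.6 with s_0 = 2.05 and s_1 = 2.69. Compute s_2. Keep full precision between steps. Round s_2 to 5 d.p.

3.32123

f(s_0) = -13.832099, f(s_1) = -6.868324
s_2 = 2.690000 - (-6.868324)·(2.690000 - 2.050000)/(-6.868324 - (-13.832099)) = 3.321228; f(s_2) = 6.094329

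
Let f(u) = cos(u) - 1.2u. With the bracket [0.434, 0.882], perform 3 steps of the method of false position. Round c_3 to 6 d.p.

0.658871

f(0.434000) = 0.386491, f(0.882000) = -0.422792
step 1: c = 0.647952, f(c) = 0.019778 > 0 → new bracket [0.647952, 0.882000]
step 2: c = 0.658412, f(c) = 0.000871 > 0 → new bracket [0.658412, 0.882000]
step 3: c = 0.658871, f(c) = 0.000038 > 0 → new bracket [0.658871, 0.882000]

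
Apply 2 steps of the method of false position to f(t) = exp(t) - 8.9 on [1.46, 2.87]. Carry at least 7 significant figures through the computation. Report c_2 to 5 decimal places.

2.11097

f(1.460000) = -4.594040, f(2.870000) = 8.737018
step 1: c = 1.945903, f(c) = -1.900052 < 0 → new bracket [1.945903, 2.870000]
step 2: c = 2.110970, f(c) = -0.643754 < 0 → new bracket [2.110970, 2.870000]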